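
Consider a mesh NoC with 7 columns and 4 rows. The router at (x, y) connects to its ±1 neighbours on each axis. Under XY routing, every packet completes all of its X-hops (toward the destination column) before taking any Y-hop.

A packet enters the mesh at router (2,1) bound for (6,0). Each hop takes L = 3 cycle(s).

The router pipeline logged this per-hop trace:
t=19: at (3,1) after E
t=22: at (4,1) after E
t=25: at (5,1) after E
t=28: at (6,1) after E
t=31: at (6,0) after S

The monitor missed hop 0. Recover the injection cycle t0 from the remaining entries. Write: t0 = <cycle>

t0 = 16

The first recorded entry is hop 1 at cycle 19.
So t0 = 19 − 1·3 = 16.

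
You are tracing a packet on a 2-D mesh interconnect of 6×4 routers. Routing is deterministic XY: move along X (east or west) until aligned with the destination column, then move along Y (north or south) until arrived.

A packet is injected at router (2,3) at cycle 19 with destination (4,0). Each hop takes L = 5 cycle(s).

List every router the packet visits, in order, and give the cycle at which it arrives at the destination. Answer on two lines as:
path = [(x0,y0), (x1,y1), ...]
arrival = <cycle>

#0 — 2,3 | c19
#1 — 3,3 | c24 | E
#2 — 4,3 | c29 | E
#3 — 4,2 | c34 | S
#4 — 4,1 | c39 | S
#5 — 4,0 | c44 | S

path = [(2,3), (3,3), (4,3), (4,2), (4,1), (4,0)]
arrival = 44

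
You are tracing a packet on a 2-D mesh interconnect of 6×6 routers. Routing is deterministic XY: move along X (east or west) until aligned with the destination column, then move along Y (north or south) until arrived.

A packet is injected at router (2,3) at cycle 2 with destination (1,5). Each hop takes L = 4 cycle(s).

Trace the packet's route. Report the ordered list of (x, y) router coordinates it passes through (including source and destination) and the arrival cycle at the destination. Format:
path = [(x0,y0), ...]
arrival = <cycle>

[0] x=2 y=3 t=2
[1] x=1 y=3 t=6 →W
[2] x=1 y=4 t=10 →N
[3] x=1 y=5 t=14 →N

path = [(2,3), (1,3), (1,4), (1,5)]
arrival = 14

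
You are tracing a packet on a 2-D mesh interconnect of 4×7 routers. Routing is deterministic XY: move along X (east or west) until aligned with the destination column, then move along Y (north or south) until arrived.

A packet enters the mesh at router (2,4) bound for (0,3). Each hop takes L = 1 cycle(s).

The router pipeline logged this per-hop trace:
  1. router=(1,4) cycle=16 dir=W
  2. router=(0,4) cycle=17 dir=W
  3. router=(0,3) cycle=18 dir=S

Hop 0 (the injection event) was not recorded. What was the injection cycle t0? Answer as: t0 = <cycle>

t0 = 15

The first recorded entry is hop 1 at cycle 16.
t0 = cyc[1] − L = 16 − 1 = 15.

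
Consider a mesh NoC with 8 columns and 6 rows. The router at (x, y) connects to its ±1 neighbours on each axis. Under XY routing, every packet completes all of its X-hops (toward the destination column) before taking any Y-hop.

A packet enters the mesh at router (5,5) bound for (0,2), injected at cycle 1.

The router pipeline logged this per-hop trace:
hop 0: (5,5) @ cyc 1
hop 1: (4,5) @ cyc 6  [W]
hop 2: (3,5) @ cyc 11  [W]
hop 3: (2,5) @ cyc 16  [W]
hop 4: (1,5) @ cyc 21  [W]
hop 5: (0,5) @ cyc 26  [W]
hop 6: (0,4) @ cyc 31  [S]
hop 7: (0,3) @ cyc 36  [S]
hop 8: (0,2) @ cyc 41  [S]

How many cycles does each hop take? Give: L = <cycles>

L = 5

Δcyc across hop 0→1: 6 − 1 = 5.
That increment is L by definition: L = 5.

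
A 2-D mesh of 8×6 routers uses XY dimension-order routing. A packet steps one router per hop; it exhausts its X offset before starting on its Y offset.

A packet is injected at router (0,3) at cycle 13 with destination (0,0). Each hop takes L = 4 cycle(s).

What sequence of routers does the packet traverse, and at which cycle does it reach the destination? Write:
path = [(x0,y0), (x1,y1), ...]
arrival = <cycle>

path = [(0,3), (0,2), (0,1), (0,0)]
arrival = 25

src (0,3)  cyc=13
S→(0,2)  cyc=17
S→(0,1)  cyc=21
S→(0,0)  cyc=25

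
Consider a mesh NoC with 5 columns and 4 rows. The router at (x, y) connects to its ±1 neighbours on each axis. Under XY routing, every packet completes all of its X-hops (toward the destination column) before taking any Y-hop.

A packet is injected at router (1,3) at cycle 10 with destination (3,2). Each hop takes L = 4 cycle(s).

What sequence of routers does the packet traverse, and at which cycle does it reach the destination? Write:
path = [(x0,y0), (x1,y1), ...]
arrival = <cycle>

  0. router=(1,3) cycle=10 (inject)
  1. router=(2,3) cycle=14 dir=E
  2. router=(3,3) cycle=18 dir=E
  3. router=(3,2) cycle=22 dir=S

path = [(1,3), (2,3), (3,3), (3,2)]
arrival = 22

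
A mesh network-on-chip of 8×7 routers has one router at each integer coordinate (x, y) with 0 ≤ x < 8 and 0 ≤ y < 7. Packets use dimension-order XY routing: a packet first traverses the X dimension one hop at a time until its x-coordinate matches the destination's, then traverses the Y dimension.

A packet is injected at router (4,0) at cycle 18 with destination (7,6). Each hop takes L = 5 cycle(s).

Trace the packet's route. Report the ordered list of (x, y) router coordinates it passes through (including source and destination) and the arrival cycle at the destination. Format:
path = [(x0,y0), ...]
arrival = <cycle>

hop 0: (4,0) @ cyc 18
hop 1: (5,0) @ cyc 23  [E]
hop 2: (6,0) @ cyc 28  [E]
hop 3: (7,0) @ cyc 33  [E]
hop 4: (7,1) @ cyc 38  [N]
hop 5: (7,2) @ cyc 43  [N]
hop 6: (7,3) @ cyc 48  [N]
hop 7: (7,4) @ cyc 53  [N]
hop 8: (7,5) @ cyc 58  [N]
hop 9: (7,6) @ cyc 63  [N]

path = [(4,0), (5,0), (6,0), (7,0), (7,1), (7,2), (7,3), (7,4), (7,5), (7,6)]
arrival = 63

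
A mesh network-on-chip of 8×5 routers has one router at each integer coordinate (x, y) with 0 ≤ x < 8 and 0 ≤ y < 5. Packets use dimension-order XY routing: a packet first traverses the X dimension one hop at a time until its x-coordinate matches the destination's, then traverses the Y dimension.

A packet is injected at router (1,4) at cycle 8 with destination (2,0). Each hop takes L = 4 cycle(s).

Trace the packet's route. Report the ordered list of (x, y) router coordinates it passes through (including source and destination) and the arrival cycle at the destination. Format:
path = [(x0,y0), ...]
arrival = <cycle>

path = [(1,4), (2,4), (2,3), (2,2), (2,1), (2,0)]
arrival = 28

  0. router=(1,4) cycle=8 (inject)
  1. router=(2,4) cycle=12 dir=E
  2. router=(2,3) cycle=16 dir=S
  3. router=(2,2) cycle=20 dir=S
  4. router=(2,1) cycle=24 dir=S
  5. router=(2,0) cycle=28 dir=S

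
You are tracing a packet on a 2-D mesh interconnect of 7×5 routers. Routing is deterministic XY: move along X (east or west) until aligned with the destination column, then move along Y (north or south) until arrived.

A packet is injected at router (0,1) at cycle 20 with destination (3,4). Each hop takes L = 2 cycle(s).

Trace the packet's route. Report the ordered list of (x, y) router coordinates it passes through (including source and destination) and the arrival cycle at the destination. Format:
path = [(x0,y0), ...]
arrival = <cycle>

path = [(0,1), (1,1), (2,1), (3,1), (3,2), (3,3), (3,4)]
arrival = 32

#0 — 0,1 | c20
#1 — 1,1 | c22 | E
#2 — 2,1 | c24 | E
#3 — 3,1 | c26 | E
#4 — 3,2 | c28 | N
#5 — 3,3 | c30 | N
#6 — 3,4 | c32 | N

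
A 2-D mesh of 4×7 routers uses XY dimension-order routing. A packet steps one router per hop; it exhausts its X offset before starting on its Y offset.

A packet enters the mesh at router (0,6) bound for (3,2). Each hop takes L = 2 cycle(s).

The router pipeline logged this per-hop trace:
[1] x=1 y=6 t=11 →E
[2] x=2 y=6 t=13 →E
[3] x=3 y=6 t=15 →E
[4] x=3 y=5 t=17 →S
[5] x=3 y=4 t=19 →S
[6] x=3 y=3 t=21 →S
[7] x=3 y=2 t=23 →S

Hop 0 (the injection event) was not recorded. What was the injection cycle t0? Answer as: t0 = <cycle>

t0 = 9

The first recorded entry is hop 1 at cycle 11.
Therefore t0 = 11 − L = 9.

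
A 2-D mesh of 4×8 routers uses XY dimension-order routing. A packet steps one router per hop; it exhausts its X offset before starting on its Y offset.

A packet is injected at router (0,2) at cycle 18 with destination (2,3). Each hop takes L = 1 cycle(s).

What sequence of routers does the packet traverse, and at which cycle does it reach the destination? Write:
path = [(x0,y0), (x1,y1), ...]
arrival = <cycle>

[0] x=0 y=2 t=18
[1] x=1 y=2 t=19 →E
[2] x=2 y=2 t=20 →E
[3] x=2 y=3 t=21 →N

path = [(0,2), (1,2), (2,2), (2,3)]
arrival = 21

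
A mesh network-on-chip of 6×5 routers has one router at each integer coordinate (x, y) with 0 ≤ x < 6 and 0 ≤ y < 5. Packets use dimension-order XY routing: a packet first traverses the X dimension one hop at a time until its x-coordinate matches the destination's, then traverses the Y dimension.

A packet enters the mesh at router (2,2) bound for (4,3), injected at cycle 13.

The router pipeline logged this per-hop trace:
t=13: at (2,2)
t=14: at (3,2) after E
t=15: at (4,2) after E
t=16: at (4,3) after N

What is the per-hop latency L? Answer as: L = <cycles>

cyc[1] − cyc[0] = 14 − 13 = 1.
That increment is L by definition: L = 1.

L = 1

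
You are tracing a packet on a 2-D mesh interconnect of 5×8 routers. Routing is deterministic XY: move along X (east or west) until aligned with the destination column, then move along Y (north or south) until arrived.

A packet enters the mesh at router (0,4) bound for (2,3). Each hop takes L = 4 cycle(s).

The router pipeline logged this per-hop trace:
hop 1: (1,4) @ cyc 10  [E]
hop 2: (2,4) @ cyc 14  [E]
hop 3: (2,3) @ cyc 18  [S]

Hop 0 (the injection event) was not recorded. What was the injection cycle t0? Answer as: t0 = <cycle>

t0 = 6

The first recorded entry is hop 1 at cycle 10.
t0 = cyc[1] − L = 10 − 4 = 6.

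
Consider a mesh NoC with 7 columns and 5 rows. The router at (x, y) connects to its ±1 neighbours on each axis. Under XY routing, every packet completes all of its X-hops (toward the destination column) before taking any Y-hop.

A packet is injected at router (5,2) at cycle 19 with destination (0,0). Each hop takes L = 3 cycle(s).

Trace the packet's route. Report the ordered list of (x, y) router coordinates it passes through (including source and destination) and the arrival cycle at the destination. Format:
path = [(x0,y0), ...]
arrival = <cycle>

path = [(5,2), (4,2), (3,2), (2,2), (1,2), (0,2), (0,1), (0,0)]
arrival = 40

hop 0: (5,2) @ cyc 19
hop 1: (4,2) @ cyc 22  [W]
hop 2: (3,2) @ cyc 25  [W]
hop 3: (2,2) @ cyc 28  [W]
hop 4: (1,2) @ cyc 31  [W]
hop 5: (0,2) @ cyc 34  [W]
hop 6: (0,1) @ cyc 37  [S]
hop 7: (0,0) @ cyc 40  [S]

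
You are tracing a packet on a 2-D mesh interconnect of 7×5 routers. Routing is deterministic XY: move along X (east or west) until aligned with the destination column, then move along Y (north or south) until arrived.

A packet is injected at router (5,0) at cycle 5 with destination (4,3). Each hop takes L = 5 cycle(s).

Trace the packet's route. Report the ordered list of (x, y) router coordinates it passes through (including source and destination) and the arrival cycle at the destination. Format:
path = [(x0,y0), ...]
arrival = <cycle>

  0. router=(5,0) cycle=5 (inject)
  1. router=(4,0) cycle=10 dir=W
  2. router=(4,1) cycle=15 dir=N
  3. router=(4,2) cycle=20 dir=N
  4. router=(4,3) cycle=25 dir=N

path = [(5,0), (4,0), (4,1), (4,2), (4,3)]
arrival = 25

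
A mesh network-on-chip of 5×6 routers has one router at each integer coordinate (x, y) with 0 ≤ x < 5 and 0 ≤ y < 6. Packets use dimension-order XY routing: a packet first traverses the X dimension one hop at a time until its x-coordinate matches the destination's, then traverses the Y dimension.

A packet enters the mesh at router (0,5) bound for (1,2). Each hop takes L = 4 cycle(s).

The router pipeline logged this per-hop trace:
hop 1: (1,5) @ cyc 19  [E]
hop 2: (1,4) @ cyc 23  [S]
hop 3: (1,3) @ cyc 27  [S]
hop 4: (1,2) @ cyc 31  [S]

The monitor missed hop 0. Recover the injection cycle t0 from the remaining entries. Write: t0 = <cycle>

t0 = 15

Hop 1 reached at cycle 19; hop k is at t0 + k·L.
t0 = cyc[1] − L = 19 − 4 = 15.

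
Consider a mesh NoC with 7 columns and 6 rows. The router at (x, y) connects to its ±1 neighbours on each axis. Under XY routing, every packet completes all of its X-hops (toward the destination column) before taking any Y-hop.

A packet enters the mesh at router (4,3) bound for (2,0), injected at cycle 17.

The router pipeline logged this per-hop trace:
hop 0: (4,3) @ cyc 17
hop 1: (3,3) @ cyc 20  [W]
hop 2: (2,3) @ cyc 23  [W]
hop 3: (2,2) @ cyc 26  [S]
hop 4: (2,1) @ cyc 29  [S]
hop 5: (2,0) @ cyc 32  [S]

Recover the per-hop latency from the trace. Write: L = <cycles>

L = 3

From hop 0 (17) to hop 1 (20): +3 cycles.
That increment is L by definition: L = 3.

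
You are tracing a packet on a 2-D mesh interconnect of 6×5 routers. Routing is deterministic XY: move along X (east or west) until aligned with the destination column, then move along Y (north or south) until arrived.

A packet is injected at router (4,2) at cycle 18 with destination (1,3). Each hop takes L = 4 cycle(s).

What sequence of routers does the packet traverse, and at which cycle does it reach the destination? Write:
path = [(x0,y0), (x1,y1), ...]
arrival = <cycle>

path = [(4,2), (3,2), (2,2), (1,2), (1,3)]
arrival = 34

src (4,2)  cyc=18
W→(3,2)  cyc=22
W→(2,2)  cyc=26
W→(1,2)  cyc=30
N→(1,3)  cyc=34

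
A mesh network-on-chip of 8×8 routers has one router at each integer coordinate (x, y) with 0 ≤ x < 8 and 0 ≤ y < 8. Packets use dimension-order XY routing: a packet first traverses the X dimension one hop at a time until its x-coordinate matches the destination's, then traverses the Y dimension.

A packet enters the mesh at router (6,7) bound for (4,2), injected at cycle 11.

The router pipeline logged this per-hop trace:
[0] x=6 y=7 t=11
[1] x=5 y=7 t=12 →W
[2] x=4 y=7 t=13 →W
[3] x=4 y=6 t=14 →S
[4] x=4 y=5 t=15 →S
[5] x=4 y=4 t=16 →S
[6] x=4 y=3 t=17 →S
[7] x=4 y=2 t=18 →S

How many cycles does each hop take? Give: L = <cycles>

From hop 0 (11) to hop 1 (12): +1 cycles.
One hop costs L cycles, so L = 1.

L = 1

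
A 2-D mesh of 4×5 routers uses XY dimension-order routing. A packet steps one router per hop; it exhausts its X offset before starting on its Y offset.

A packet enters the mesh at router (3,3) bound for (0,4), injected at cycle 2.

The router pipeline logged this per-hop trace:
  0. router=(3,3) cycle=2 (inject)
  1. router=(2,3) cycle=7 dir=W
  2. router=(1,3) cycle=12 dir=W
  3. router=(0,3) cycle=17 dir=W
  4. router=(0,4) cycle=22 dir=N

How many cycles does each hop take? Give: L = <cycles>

L = 5

Between hops 0 and 1 the cycle counter advances 7 − 2 = 5.
One hop costs L cycles, so L = 5.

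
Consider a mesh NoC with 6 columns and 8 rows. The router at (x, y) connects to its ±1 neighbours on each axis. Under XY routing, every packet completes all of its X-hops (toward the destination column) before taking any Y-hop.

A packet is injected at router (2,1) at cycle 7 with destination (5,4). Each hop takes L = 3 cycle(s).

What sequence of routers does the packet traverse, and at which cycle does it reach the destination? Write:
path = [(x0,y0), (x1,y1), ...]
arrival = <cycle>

src (2,1)  cyc=7
E→(3,1)  cyc=10
E→(4,1)  cyc=13
E→(5,1)  cyc=16
N→(5,2)  cyc=19
N→(5,3)  cyc=22
N→(5,4)  cyc=25

path = [(2,1), (3,1), (4,1), (5,1), (5,2), (5,3), (5,4)]
arrival = 25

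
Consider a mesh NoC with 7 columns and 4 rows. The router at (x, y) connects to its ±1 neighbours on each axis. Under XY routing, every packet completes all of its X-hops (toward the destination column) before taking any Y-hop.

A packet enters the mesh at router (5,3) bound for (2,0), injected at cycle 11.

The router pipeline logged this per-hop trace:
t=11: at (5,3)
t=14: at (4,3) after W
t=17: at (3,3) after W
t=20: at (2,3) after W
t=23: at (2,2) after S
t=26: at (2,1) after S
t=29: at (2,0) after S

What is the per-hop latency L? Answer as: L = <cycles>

From hop 0 (11) to hop 1 (14): +3 cycles.
That increment is L by definition: L = 3.

L = 3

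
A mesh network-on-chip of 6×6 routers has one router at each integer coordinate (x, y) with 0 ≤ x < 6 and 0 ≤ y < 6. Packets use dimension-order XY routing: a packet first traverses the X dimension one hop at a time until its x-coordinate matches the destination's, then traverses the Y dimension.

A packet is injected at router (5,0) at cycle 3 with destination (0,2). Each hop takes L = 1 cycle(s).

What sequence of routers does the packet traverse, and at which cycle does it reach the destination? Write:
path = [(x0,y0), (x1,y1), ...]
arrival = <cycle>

path = [(5,0), (4,0), (3,0), (2,0), (1,0), (0,0), (0,1), (0,2)]
arrival = 10

hop 0: (5,0) @ cyc 3
hop 1: (4,0) @ cyc 4  [W]
hop 2: (3,0) @ cyc 5  [W]
hop 3: (2,0) @ cyc 6  [W]
hop 4: (1,0) @ cyc 7  [W]
hop 5: (0,0) @ cyc 8  [W]
hop 6: (0,1) @ cyc 9  [N]
hop 7: (0,2) @ cyc 10  [N]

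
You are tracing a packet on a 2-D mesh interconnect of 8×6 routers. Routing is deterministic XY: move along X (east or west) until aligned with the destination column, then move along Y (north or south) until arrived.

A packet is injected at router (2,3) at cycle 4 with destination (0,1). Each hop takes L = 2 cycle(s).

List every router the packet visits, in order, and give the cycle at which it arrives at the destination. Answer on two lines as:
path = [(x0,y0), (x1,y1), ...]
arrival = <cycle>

#0 — 2,3 | c4
#1 — 1,3 | c6 | W
#2 — 0,3 | c8 | W
#3 — 0,2 | c10 | S
#4 — 0,1 | c12 | S

path = [(2,3), (1,3), (0,3), (0,2), (0,1)]
arrival = 12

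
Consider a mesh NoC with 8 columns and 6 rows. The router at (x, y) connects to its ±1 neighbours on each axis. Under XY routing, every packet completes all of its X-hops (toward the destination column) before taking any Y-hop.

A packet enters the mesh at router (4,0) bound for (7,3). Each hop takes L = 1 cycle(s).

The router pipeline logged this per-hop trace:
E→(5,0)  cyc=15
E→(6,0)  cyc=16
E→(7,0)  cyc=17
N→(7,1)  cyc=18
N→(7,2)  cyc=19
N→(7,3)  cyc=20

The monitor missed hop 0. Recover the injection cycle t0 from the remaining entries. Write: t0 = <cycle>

Hop 1 reached at cycle 15; hop k is at t0 + k·L.
Therefore t0 = 15 − L = 14.

t0 = 14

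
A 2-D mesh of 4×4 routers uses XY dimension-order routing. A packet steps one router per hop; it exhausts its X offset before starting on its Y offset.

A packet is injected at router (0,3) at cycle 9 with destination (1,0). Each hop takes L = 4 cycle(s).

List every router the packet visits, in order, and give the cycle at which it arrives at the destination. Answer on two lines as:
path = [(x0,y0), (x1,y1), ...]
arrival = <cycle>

#0 — 0,3 | c9
#1 — 1,3 | c13 | E
#2 — 1,2 | c17 | S
#3 — 1,1 | c21 | S
#4 — 1,0 | c25 | S

path = [(0,3), (1,3), (1,2), (1,1), (1,0)]
arrival = 25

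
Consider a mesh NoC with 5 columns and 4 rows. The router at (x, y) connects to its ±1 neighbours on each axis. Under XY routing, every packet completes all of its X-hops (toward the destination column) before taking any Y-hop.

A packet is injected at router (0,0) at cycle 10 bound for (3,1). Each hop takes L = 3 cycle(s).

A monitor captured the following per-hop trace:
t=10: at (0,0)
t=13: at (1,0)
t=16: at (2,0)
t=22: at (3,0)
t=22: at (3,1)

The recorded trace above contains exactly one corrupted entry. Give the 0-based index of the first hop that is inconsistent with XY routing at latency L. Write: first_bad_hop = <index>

first_bad_hop = 3

hop 1: step (+1,+0), +3 cyc — ok
hop 2: step (+1,+0), +3 cyc — ok
hop 3: step (+1,+0), +6 cyc — BAD: Δcyc=6≠L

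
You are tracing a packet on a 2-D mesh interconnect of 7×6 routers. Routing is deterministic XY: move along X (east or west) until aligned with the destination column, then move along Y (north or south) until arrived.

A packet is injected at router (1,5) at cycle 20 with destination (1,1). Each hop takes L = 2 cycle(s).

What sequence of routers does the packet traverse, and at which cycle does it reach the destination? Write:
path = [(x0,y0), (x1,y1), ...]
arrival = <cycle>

path = [(1,5), (1,4), (1,3), (1,2), (1,1)]
arrival = 28

[0] x=1 y=5 t=20
[1] x=1 y=4 t=22 →S
[2] x=1 y=3 t=24 →S
[3] x=1 y=2 t=26 →S
[4] x=1 y=1 t=28 →S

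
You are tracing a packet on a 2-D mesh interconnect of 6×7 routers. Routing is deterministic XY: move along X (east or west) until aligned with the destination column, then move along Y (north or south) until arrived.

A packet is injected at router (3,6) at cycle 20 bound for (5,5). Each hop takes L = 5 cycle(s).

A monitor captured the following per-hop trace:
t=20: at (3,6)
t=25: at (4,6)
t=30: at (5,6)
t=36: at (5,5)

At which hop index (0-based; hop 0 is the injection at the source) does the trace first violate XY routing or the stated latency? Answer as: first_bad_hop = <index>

first_bad_hop = 3

check 1→ d=(1,0) cyc+5: ok
check 2→ d=(1,0) cyc+5: ok
check 3→ d=(0,-1) cyc+6: BAD: Δcyc=6≠L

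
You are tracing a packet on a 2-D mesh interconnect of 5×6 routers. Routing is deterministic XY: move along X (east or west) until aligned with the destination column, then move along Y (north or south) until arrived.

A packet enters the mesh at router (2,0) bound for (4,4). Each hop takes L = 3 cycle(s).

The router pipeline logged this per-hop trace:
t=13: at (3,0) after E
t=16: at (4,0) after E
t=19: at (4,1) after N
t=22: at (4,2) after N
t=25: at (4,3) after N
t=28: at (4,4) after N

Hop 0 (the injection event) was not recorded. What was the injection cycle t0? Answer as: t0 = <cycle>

cyc[1] = 13 and cyc[k] = t0 + k·L for every k.
So t0 = 13 − 1·3 = 10.

t0 = 10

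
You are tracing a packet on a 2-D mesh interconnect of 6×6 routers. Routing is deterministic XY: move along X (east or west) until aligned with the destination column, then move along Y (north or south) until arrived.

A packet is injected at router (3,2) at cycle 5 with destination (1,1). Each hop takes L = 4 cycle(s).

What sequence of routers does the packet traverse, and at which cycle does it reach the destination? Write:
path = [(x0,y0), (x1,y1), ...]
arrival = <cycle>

path = [(3,2), (2,2), (1,2), (1,1)]
arrival = 17

src (3,2)  cyc=5
W→(2,2)  cyc=9
W→(1,2)  cyc=13
S→(1,1)  cyc=17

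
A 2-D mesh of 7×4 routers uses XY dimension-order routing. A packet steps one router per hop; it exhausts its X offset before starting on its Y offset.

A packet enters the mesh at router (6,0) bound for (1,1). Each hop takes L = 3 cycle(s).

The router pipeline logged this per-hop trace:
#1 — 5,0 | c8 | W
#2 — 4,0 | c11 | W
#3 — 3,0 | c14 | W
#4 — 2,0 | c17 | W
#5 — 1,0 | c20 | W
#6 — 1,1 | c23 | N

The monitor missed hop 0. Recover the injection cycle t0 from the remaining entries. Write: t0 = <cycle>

At hop 1 the cycle is 8; in general cyc_k = t0 + kL.
Subtract one hop: t0 = 8 − 3 = 5.

t0 = 5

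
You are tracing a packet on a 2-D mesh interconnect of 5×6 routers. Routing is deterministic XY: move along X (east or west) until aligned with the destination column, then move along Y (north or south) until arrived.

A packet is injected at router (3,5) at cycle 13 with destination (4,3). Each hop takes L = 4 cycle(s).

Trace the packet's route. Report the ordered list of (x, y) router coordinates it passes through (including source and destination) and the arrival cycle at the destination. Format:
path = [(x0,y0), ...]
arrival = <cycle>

path = [(3,5), (4,5), (4,4), (4,3)]
arrival = 25

t=13: at (3,5)
t=17: at (4,5) after E
t=21: at (4,4) after S
t=25: at (4,3) after S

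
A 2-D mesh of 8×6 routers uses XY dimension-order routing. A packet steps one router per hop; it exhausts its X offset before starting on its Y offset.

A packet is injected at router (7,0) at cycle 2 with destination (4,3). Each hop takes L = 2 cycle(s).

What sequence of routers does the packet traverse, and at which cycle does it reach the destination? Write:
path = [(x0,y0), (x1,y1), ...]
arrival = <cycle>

t=2: at (7,0)
t=4: at (6,0) after W
t=6: at (5,0) after W
t=8: at (4,0) after W
t=10: at (4,1) after N
t=12: at (4,2) after N
t=14: at (4,3) after N

path = [(7,0), (6,0), (5,0), (4,0), (4,1), (4,2), (4,3)]
arrival = 14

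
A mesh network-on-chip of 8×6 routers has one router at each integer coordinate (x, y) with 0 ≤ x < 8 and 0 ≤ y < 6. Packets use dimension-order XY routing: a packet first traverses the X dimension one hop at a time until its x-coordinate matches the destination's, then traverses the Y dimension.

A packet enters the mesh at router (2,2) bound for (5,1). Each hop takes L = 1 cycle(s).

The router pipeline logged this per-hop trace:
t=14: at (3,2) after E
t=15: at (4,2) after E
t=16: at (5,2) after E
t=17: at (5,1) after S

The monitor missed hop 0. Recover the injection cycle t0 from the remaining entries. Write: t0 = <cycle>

The first recorded entry is hop 1 at cycle 14.
So t0 = 14 − 1·1 = 13.

t0 = 13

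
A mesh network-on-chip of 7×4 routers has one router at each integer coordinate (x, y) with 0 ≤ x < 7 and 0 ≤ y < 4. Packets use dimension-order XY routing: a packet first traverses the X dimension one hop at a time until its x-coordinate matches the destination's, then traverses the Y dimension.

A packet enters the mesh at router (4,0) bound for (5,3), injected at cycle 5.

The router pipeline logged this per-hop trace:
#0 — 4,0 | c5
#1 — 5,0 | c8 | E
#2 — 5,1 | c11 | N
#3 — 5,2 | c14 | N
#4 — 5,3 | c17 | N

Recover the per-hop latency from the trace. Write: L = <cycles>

Δcyc across hop 0→1: 8 − 5 = 3.
That increment is L by definition: L = 3.

L = 3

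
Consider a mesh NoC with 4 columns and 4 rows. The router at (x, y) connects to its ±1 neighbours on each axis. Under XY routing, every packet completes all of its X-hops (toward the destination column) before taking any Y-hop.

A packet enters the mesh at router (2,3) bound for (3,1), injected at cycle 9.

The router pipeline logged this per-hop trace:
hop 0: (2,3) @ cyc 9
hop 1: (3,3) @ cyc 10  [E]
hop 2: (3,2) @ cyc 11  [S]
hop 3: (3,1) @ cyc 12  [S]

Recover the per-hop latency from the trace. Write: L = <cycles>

Between hops 0 and 1 the cycle counter advances 10 − 9 = 1.
Per-hop latency L = Δcyc = 1.

L = 1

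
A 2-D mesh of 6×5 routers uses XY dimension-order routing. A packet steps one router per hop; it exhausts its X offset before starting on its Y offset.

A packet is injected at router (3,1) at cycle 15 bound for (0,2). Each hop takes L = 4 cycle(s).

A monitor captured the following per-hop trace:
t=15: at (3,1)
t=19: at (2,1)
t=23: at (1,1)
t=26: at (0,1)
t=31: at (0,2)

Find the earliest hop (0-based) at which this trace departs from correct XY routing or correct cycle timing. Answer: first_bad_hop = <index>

first_bad_hop = 3

hop 1: step (-1,+0), +4 cyc — ok
hop 2: step (-1,+0), +4 cyc — ok
hop 3: step (-1,+0), +3 cyc — BAD: Δcyc=3≠L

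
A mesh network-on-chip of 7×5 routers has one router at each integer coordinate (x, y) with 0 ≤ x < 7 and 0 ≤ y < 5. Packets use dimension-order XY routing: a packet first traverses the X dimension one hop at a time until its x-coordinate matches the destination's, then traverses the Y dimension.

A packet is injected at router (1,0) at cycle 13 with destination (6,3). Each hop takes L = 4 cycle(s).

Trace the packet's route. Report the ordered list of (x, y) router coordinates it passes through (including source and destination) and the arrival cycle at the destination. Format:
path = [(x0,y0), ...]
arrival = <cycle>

hop 0: (1,0) @ cyc 13
hop 1: (2,0) @ cyc 17  [E]
hop 2: (3,0) @ cyc 21  [E]
hop 3: (4,0) @ cyc 25  [E]
hop 4: (5,0) @ cyc 29  [E]
hop 5: (6,0) @ cyc 33  [E]
hop 6: (6,1) @ cyc 37  [N]
hop 7: (6,2) @ cyc 41  [N]
hop 8: (6,3) @ cyc 45  [N]

path = [(1,0), (2,0), (3,0), (4,0), (5,0), (6,0), (6,1), (6,2), (6,3)]
arrival = 45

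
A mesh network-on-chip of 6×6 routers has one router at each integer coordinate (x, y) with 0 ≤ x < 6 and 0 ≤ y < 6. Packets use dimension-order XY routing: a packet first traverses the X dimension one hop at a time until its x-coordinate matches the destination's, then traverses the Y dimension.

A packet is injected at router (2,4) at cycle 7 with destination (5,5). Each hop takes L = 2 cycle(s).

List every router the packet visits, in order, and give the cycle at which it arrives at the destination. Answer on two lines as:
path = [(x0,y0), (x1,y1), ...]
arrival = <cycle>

path = [(2,4), (3,4), (4,4), (5,4), (5,5)]
arrival = 15

src (2,4)  cyc=7
E→(3,4)  cyc=9
E→(4,4)  cyc=11
E→(5,4)  cyc=13
N→(5,5)  cyc=15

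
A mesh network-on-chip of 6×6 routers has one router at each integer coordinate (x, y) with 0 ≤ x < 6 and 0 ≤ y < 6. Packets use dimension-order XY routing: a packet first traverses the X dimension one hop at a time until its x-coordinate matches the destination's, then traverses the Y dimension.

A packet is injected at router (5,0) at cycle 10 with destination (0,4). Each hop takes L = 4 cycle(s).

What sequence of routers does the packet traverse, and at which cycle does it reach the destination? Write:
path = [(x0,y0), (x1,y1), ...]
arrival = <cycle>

#0 — 5,0 | c10
#1 — 4,0 | c14 | W
#2 — 3,0 | c18 | W
#3 — 2,0 | c22 | W
#4 — 1,0 | c26 | W
#5 — 0,0 | c30 | W
#6 — 0,1 | c34 | N
#7 — 0,2 | c38 | N
#8 — 0,3 | c42 | N
#9 — 0,4 | c46 | N

path = [(5,0), (4,0), (3,0), (2,0), (1,0), (0,0), (0,1), (0,2), (0,3), (0,4)]
arrival = 46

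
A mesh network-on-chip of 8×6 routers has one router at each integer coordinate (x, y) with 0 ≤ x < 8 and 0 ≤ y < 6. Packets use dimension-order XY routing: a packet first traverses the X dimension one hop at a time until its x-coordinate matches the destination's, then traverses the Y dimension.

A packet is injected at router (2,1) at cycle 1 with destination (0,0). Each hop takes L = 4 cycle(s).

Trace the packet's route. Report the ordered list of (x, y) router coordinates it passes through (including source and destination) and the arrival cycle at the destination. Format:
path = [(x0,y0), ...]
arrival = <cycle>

path = [(2,1), (1,1), (0,1), (0,0)]
arrival = 13

  0. router=(2,1) cycle=1 (inject)
  1. router=(1,1) cycle=5 dir=W
  2. router=(0,1) cycle=9 dir=W
  3. router=(0,0) cycle=13 dir=S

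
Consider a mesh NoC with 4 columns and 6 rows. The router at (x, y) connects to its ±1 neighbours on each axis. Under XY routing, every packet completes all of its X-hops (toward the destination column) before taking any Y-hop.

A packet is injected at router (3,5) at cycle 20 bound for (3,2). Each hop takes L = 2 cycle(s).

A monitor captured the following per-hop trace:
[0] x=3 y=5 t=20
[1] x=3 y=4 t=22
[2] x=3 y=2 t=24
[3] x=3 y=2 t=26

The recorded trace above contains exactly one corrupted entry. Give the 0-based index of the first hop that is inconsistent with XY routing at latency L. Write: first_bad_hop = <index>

check 1→ d=(0,-1) cyc+2: ok
check 2→ d=(0,-2) cyc+2: BAD: non-unit step

first_bad_hop = 2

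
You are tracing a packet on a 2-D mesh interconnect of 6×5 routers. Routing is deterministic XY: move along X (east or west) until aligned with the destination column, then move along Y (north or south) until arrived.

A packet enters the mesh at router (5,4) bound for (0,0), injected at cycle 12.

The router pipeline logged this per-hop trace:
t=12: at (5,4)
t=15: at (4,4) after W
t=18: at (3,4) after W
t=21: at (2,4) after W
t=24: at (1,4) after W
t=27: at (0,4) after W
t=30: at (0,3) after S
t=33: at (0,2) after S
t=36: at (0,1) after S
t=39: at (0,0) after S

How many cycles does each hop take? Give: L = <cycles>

cyc[1] − cyc[0] = 15 − 12 = 3.
One hop costs L cycles, so L = 3.

L = 3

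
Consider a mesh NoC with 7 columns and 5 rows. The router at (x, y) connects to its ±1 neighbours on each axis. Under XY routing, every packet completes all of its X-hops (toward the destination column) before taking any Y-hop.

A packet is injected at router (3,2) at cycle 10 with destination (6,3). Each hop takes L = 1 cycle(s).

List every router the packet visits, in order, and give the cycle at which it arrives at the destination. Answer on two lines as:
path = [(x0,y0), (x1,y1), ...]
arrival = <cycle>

path = [(3,2), (4,2), (5,2), (6,2), (6,3)]
arrival = 14

t=10: at (3,2)
t=11: at (4,2) after E
t=12: at (5,2) after E
t=13: at (6,2) after E
t=14: at (6,3) after N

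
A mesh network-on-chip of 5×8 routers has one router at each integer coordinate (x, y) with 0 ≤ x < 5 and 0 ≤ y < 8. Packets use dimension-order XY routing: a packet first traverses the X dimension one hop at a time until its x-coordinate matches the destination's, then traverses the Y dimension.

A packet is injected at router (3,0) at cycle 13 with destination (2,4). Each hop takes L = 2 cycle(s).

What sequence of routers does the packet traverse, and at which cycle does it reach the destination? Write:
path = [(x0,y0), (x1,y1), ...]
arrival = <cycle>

#0 — 3,0 | c13
#1 — 2,0 | c15 | W
#2 — 2,1 | c17 | N
#3 — 2,2 | c19 | N
#4 — 2,3 | c21 | N
#5 — 2,4 | c23 | N

path = [(3,0), (2,0), (2,1), (2,2), (2,3), (2,4)]
arrival = 23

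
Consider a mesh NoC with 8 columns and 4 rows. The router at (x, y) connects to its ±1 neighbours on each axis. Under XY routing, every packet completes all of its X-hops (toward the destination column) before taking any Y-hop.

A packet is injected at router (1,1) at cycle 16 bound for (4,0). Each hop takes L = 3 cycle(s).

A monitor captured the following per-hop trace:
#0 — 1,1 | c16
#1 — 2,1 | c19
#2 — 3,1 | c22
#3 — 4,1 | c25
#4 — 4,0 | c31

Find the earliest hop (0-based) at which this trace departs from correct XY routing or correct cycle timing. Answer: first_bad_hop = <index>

[1] (+1,+0) / 3c ⇒ ok
[2] (+1,+0) / 3c ⇒ ok
[3] (+1,+0) / 3c ⇒ ok
[4] (+0,-1) / 6c ⇒ BAD: Δcyc=6≠L

first_bad_hop = 4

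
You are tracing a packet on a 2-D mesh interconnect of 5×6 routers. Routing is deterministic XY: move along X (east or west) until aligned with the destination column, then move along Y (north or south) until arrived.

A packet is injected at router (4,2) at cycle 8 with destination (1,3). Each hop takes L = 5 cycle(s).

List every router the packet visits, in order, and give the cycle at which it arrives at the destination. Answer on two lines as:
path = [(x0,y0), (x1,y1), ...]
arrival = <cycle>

[0] x=4 y=2 t=8
[1] x=3 y=2 t=13 →W
[2] x=2 y=2 t=18 →W
[3] x=1 y=2 t=23 →W
[4] x=1 y=3 t=28 →N

path = [(4,2), (3,2), (2,2), (1,2), (1,3)]
arrival = 28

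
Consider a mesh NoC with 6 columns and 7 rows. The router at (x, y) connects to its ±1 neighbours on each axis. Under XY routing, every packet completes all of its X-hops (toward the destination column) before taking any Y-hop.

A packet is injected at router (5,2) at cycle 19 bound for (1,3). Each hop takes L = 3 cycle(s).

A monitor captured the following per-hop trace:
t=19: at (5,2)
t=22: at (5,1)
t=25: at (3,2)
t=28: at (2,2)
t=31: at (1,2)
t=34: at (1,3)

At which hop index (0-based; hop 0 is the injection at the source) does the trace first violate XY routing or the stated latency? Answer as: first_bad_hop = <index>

first_bad_hop = 1

hop 1: step (+0,-1), +3 cyc — BAD: Y-move but x=5≠1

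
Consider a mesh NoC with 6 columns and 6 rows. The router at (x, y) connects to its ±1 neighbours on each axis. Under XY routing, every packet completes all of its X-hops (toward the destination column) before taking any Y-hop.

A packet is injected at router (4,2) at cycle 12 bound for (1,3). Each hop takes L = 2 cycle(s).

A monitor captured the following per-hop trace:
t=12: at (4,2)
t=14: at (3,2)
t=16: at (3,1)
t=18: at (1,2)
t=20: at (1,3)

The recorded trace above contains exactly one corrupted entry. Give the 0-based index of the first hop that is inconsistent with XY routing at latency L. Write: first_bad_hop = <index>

check 1→ d=(-1,0) cyc+2: ok
check 2→ d=(0,-1) cyc+2: BAD: Y-move but x=3≠1

first_bad_hop = 2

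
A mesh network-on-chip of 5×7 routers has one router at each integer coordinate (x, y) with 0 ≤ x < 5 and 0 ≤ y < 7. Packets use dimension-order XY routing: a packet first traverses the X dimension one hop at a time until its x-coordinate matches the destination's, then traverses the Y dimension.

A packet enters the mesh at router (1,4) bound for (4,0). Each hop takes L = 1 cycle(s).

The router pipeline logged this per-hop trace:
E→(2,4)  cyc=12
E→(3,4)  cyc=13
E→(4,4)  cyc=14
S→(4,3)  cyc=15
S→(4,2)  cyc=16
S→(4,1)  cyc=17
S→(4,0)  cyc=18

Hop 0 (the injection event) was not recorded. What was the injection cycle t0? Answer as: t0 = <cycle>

The first recorded entry is hop 1 at cycle 12.
So t0 = 12 − 1·1 = 11.

t0 = 11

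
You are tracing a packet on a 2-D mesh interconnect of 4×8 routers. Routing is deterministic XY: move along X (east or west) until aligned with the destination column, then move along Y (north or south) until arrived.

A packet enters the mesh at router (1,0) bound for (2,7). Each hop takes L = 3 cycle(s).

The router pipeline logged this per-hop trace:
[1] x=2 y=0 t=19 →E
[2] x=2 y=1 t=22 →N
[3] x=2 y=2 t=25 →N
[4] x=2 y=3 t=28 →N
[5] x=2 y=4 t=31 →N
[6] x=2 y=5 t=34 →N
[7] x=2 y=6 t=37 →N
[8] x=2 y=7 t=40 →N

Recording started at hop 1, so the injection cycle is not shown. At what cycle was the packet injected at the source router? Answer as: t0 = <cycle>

t0 = 16

At hop 1 the cycle is 19; in general cyc_k = t0 + kL.
Subtract one hop: t0 = 19 − 3 = 16.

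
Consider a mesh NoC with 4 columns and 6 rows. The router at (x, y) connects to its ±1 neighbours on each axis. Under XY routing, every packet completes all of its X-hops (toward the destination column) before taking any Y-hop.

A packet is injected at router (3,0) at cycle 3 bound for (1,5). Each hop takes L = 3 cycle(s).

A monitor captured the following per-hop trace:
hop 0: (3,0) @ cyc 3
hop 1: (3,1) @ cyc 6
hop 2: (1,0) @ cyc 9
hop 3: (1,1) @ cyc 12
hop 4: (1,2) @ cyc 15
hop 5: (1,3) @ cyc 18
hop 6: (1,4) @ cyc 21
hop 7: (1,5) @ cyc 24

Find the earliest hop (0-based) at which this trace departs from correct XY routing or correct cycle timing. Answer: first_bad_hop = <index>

hop 1: step (+0,+1), +3 cyc — BAD: Y-move but x=3≠1

first_bad_hop = 1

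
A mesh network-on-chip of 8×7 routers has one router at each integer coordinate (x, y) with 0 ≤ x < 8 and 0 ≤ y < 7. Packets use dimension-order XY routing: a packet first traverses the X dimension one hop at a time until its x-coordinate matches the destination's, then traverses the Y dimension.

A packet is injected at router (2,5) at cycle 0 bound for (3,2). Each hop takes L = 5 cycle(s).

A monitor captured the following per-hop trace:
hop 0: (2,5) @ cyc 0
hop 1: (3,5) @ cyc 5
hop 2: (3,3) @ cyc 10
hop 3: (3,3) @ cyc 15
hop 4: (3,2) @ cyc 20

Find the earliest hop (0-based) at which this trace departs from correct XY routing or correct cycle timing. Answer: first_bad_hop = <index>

first_bad_hop = 2

hop 1: step (+1,+0), +5 cyc — ok
hop 2: step (+0,-2), +5 cyc — BAD: non-unit step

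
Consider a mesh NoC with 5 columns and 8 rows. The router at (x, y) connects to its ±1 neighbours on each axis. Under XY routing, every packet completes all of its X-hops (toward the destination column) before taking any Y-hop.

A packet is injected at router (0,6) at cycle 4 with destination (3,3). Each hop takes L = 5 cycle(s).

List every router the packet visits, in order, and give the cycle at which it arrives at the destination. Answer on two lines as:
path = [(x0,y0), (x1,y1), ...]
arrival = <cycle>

  0. router=(0,6) cycle=4 (inject)
  1. router=(1,6) cycle=9 dir=E
  2. router=(2,6) cycle=14 dir=E
  3. router=(3,6) cycle=19 dir=E
  4. router=(3,5) cycle=24 dir=S
  5. router=(3,4) cycle=29 dir=S
  6. router=(3,3) cycle=34 dir=S

path = [(0,6), (1,6), (2,6), (3,6), (3,5), (3,4), (3,3)]
arrival = 34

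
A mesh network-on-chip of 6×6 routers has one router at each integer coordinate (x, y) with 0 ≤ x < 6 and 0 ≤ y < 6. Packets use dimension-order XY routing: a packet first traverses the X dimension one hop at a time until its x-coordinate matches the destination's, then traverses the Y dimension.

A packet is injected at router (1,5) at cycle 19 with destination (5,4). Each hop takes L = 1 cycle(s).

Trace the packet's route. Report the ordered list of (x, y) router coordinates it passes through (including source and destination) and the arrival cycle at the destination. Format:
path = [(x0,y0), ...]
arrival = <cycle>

path = [(1,5), (2,5), (3,5), (4,5), (5,5), (5,4)]
arrival = 24

src (1,5)  cyc=19
E→(2,5)  cyc=20
E→(3,5)  cyc=21
E→(4,5)  cyc=22
E→(5,5)  cyc=23
S→(5,4)  cyc=24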